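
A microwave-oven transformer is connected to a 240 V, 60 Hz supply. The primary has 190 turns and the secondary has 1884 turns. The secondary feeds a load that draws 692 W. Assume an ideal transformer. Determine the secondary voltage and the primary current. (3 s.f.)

V_s ≈ 2380 V, I_p ≈ 2.88 A

V_s = V_p × N_s/N_p = 240 × 1884/190 = 2379.8 V.
I_s = P/V_s = 692/2379.8 = 0.29078 A.
I_p = I_s × N_s/N_p = 0.29078 × 1884/190 = 2.88 A.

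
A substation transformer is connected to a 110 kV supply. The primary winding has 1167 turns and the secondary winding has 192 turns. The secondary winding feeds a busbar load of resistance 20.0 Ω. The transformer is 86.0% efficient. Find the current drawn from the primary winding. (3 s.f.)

I_p ≈ 173 A

V_s = 110000 × 192/1167 = 18098 V.
I_s = V_s/R = 18098/20.0 = 904.88 A.
P_out = V_s I_s = 18098 × 904.88 = 1.6376×10^7 W.
P_in = P_out/η = 1.6376×10^7/0.860 = 1.9042×10^7 W.
I_p = P_in/V_p = 1.9042×10^7/110000 = 173 A.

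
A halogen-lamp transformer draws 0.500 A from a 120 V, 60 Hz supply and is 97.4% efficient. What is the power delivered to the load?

P_out ≈ 58.4 W

P_in = V_p I_p = 120 × 0.500 = 60.000 W.
P_out = η P_in = 0.974 × 60.000 = 58.4 W.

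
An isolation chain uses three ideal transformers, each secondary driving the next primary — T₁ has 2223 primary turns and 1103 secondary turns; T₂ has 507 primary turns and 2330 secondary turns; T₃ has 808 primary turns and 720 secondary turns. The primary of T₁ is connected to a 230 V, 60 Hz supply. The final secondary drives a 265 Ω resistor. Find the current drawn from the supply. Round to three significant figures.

I_supply ≈ 3.58 A

After T₁: V = 230.00 × 1103/2223 = 114.12 V.
After T₂: V = 114.12 × 2330/507 = 524.46 V.
After T₃: V = 524.46 × 720/808 = 467.34 V.
I_load = 467.34/265 = 1.7635 A, so P_out = 467.34 × 1.7635 = 824.18 W.
All ideal ⇒ P_in = P_out, so I_supply = 824.18/230 = 3.58 A.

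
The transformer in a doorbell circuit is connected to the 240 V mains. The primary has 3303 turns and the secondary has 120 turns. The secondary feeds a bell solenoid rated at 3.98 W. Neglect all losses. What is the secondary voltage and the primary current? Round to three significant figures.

V_s ≈ 8.72 V, I_p ≈ 0.0166 A

V_s = V_p × N_s/N_p = 240 × 120/3303 = 8.7193 V.
I_s = P/V_s = 3.98/8.7193 = 0.45646 A.
I_p = I_s × N_s/N_p = 0.45646 × 120/3303 = 0.0166 A.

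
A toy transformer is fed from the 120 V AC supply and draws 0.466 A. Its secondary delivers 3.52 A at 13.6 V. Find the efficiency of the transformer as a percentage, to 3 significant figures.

η ≈ 85.6%

P_in = 120 × 0.466 = 55.9200 W.
P_out = 13.6 × 3.52 = 47.8720 W.
η = P_out/P_in = 47.8720/55.9200 = 0.856.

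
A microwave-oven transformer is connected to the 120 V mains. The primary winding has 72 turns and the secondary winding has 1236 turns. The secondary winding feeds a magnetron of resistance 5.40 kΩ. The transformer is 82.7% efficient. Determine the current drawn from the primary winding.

V_s = 120 × 1236/72 = 2060.0 V.
I_s = V_s/R = 2060.0/5400 = 0.38148 A.
P_out = V_s I_s = 2060.0 × 0.38148 = 785.85 W.
P_in = P_out/η = 785.85/0.827 = 950.24 W.
I_p = P_in/V_p = 950.24/120 = 7.92 A.

I_p ≈ 7.92 A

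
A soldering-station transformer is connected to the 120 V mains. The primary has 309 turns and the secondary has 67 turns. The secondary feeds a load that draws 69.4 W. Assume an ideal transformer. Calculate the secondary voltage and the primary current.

V_s = V_p × N_s/N_p = 120 × 67/309 = 26.019 V.
I_s = P/V_s = 69.4/26.019 = 2.6672 A.
I_p = I_s × N_s/N_p = 2.6672 × 67/309 = 0.578 A.

V_s ≈ 26.0 V, I_p ≈ 0.578 A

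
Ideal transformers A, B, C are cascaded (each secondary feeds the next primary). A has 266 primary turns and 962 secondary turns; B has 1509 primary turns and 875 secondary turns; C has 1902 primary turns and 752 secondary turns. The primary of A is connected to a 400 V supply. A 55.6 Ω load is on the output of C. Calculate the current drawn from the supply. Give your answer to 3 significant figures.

Secondary of A: V = 400.00 × 962/266 = 1446.6 V.
Secondary of B: V = 1446.6 × 875/1509 = 838.83 V.
Secondary of C: V = 838.83 × 752/1902 = 331.65 V.
I_load = 331.65/55.6 = 5.9649 A, so P_out = 331.65 × 5.9649 = 1978.3 W.
All ideal ⇒ P_in = P_out, so I_supply = 1978.3/400 = 4.95 A.

I_supply ≈ 4.95 A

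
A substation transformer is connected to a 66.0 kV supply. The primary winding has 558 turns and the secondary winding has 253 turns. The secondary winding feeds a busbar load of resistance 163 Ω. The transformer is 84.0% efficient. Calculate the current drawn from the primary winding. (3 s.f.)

V_s = 66000 × 253/558 = 29925 V.
I_s = V_s/R = 29925/163 = 183.59 A.
P_out = V_s I_s = 29925 × 183.59 = 5.4938×10^6 W.
P_in = P_out/η = 5.4938×10^6/0.840 = 6.5402×10^6 W.
I_p = P_in/V_p = 6.5402×10^6/66000 = 99.1 A.

I_p ≈ 99.1 A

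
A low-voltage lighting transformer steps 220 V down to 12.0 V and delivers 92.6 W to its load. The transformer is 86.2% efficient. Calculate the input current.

P_in = P_out/η = 92.6/0.862 = 107.42 W.
I_in = P_in/V_in = 107.42/220 = 0.488 A.

I_in ≈ 0.488 A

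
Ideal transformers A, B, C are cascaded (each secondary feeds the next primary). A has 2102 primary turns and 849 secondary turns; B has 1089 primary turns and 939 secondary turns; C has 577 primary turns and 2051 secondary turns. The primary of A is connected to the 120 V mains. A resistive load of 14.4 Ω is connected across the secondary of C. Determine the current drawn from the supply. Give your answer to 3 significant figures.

I_supply ≈ 12.8 A

After A: V = 120.00 × 849/2102 = 48.468 V.
After B: V = 48.468 × 939/1089 = 41.792 V.
After C: V = 41.792 × 2051/577 = 148.55 V.
I_load = 148.55/14.4 = 10.316 A, so P_out = 148.55 × 10.316 = 1532.5 W.
All ideal ⇒ P_in = P_out, so I_supply = 1532.5/120 = 12.8 A.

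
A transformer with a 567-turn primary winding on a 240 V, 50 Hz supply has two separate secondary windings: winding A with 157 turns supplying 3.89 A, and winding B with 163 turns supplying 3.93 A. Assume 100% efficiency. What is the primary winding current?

V_A = 240 × 157/567 = 66.455 V; V_B = 240 × 163/567 = 68.995 V.
P_out = V_A I_A + V_B I_B = 66.455×3.89 + 68.995×3.93 = 258.51 + 271.15 = 529.66 W.
Ideal ⇒ P_in = P_out, so I_p = P_out/V_p = 529.66/240 = 2.21 A.

I_p ≈ 2.21 A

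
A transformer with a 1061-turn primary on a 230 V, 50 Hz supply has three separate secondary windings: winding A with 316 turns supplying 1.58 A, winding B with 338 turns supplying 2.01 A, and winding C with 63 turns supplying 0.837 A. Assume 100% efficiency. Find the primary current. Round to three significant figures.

V_A = 230 × 316/1061 = 68.501 V; V_B = 230 × 338/1061 = 73.270 V; V_C = 230 × 63/1061 = 13.657 V.
P_out = V_A I_A + V_B I_B + V_C I_C = 68.501×1.58 + 73.270×2.01 + 13.657×0.837 = 108.23 + 147.27 + 11.431 = 266.94 W.
Ideal ⇒ P_in = P_out, so I_p = P_out/V_p = 266.94/230 = 1.16 A.

I_p ≈ 1.16 A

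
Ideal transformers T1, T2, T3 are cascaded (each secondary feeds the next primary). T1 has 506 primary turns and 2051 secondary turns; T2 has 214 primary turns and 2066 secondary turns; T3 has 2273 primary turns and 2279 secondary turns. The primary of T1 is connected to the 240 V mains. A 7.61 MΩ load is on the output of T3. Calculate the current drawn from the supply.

Secondary of T1: V = 240.00 × 2051/506 = 972.81 V.
Secondary of T2: V = 972.81 × 2066/214 = 9391.7 V.
Secondary of T3: V = 9391.7 × 2279/2273 = 9416.5 V.
I_load = 9416.5/(7.61×10^6) = 0.0012374 A, so P_out = 9416.5 × 0.0012374 = 11.652 W.
All ideal ⇒ P_in = P_out, so I_supply = 11.652/240 = 0.0485 A.

I_supply ≈ 0.0485 A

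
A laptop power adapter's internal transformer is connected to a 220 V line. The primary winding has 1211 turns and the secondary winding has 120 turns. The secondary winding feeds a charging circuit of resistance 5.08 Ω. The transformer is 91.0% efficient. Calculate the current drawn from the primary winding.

I_p ≈ 0.467 A

V_s = 220 × 120/1211 = 21.800 V.
I_s = V_s/R = 21.800/5.08 = 4.2914 A.
P_out = V_s I_s = 21.800 × 4.2914 = 93.553 W.
P_in = P_out/η = 93.553/0.910 = 102.81 W.
I_p = P_in/V_p = 102.81/220 = 0.467 A.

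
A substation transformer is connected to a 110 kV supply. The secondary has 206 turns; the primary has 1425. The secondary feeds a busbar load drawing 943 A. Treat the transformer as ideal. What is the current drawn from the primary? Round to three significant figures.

For an ideal transformer I_p N_p = I_s N_s, so I_p = 943 × 206/1425 = 136 A.

I_p ≈ 136 A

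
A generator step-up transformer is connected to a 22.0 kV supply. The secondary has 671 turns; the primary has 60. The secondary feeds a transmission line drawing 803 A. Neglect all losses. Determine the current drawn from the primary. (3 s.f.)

For an ideal transformer I_p N_p = I_s N_s, so I_p = 803 × 671/60 = 8980 A.

I_p ≈ 8980 A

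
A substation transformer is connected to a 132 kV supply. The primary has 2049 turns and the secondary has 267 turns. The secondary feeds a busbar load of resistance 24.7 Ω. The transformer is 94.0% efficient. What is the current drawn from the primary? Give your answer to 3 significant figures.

V_s = 132000 × 267/2049 = 17201 V.
I_s = V_s/R = 17201/24.7 = 696.38 A.
P_out = V_s I_s = 17201 × 696.38 = 1.1978×10^7 W.
P_in = P_out/η = 1.1978×10^7/0.940 = 1.2743×10^7 W.
I_p = P_in/V_p = 1.2743×10^7/132000 = 96.5 A.

I_p ≈ 96.5 A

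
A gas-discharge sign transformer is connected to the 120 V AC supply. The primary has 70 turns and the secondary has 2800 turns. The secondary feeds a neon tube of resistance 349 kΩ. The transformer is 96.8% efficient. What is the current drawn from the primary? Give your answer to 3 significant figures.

I_p ≈ 0.568 A

V_s = 120 × 2800/70 = 4800.0 V.
I_s = V_s/R = 4800.0/349000 = 0.013754 A.
P_out = V_s I_s = 4800.0 × 0.013754 = 66.017 W.
P_in = P_out/η = 66.017/0.968 = 68.200 W.
I_p = P_in/V_p = 68.200/120 = 0.568 A.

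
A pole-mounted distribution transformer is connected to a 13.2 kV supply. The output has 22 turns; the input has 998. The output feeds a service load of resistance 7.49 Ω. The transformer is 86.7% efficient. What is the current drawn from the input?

I_in ≈ 0.988 A

V_out = 13200 × 22/998 = 290.98 V.
I_out = V_out/R = 290.98/7.49 = 38.849 A.
P_out = V_out I_out = 290.98 × 38.849 = 11304 W.
P_in = P_out/η = 11304/0.867 = 13039 W.
I_in = P_in/V_in = 13039/13200 = 0.988 A.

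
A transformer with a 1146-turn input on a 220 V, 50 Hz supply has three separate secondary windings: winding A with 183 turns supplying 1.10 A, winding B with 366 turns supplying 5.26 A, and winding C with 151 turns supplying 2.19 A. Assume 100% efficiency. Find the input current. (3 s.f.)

V_A = 220 × 183/1146 = 35.131 V; V_B = 220 × 366/1146 = 70.262 V; V_C = 220 × 151/1146 = 28.988 V.
P_out = V_A I_A + V_B I_B + V_C I_C = 35.131×1.10 + 70.262×5.26 + 28.988×2.19 = 38.644 + 369.58 + 63.483 = 471.70 W.
Ideal ⇒ P_in = P_out, so I_in = P_out/V_in = 471.70/220 = 2.14 A.

I_in ≈ 2.14 A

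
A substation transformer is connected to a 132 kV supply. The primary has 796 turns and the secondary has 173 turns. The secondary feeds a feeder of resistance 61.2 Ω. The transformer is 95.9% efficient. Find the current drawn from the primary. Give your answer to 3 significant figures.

I_p ≈ 106 A

V_s = 132000 × 173/796 = 28688 V.
I_s = V_s/R = 28688/61.2 = 468.77 A.
P_out = V_s I_s = 28688 × 468.77 = 1.3448×10^7 W.
P_in = P_out/η = 1.3448×10^7/0.959 = 1.4023×10^7 W.
I_p = P_in/V_p = 1.4023×10^7/132000 = 106 A.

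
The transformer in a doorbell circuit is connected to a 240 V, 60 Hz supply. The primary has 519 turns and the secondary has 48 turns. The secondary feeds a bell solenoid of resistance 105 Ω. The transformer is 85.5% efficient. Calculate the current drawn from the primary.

V_s = 240 × 48/519 = 22.197 V.
I_s = V_s/R = 22.197/105 = 0.21140 A.
P_out = V_s I_s = 22.197 × 0.21140 = 4.6922 W.
P_in = P_out/η = 4.6922/0.855 = 5.4880 W.
I_p = P_in/V_p = 5.4880/240 = 0.0229 A.

I_p ≈ 0.0229 A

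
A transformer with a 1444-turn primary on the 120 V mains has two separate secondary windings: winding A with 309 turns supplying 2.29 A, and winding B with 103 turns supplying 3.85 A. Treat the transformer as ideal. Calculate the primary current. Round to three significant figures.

V_A = 120 × 309/1444 = 25.679 V; V_B = 120 × 103/1444 = 8.5596 V.
P_out = V_A I_A + V_B I_B = 25.679×2.29 + 8.5596×3.85 = 58.804 + 32.954 = 91.758 W.
Ideal ⇒ P_in = P_out, so I_p = P_out/V_p = 91.758/120 = 0.765 A.

I_p ≈ 0.765 A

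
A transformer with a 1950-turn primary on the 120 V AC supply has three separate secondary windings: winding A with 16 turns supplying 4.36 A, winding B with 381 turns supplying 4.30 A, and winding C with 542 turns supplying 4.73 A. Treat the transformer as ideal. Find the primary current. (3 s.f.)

I_p ≈ 2.19 A

V_A = 120 × 16/1950 = 0.98462 V; V_B = 120 × 381/1950 = 23.446 V; V_C = 120 × 542/1950 = 33.354 V.
P_out = V_A I_A + V_B I_B + V_C I_C = 0.98462×4.36 + 23.446×4.30 + 33.354×4.73 = 4.2929 + 100.82 + 157.76 = 262.88 W.
Ideal ⇒ P_in = P_out, so I_p = P_out/V_p = 262.88/120 = 2.19 A.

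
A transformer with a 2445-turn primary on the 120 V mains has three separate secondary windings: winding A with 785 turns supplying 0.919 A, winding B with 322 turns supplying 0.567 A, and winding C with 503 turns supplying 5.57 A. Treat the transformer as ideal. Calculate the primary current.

I_p ≈ 1.52 A

V_A = 120 × 785/2445 = 38.528 V; V_B = 120 × 322/2445 = 15.804 V; V_C = 120 × 503/2445 = 24.687 V.
P_out = V_A I_A + V_B I_B + V_C I_C = 38.528×0.919 + 15.804×0.567 + 24.687×5.57 = 35.407 + 8.9607 + 137.51 = 181.87 W.
Ideal ⇒ P_in = P_out, so I_p = P_out/V_p = 181.87/120 = 1.52 A.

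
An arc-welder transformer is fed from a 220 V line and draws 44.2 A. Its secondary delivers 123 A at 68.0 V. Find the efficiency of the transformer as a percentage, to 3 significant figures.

η ≈ 86.0%

P_in = 220 × 44.2 = 9724.00 W.
P_out = 68.0 × 123 = 8364.00 W.
η = P_out/P_in = 8364.00/9724.00 = 0.860.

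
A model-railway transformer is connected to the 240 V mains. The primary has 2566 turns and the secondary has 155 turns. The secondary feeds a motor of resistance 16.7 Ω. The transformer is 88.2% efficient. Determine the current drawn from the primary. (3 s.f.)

V_s = 240 × 155/2566 = 14.497 V.
I_s = V_s/R = 14.497/16.7 = 0.86810 A.
P_out = V_s I_s = 14.497 × 0.86810 = 12.585 W.
P_in = P_out/η = 12.585/0.882 = 14.269 W.
I_p = P_in/V_p = 14.269/240 = 0.0595 A.

I_p ≈ 0.0595 A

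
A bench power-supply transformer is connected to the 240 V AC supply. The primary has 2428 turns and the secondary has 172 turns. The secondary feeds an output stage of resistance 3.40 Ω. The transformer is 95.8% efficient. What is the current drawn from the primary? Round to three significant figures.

V_s = 240 × 172/2428 = 17.002 V.
I_s = V_s/R = 17.002/3.40 = 5.0005 A.
P_out = V_s I_s = 17.002 × 5.0005 = 85.016 W.
P_in = P_out/η = 85.016/0.958 = 88.744 W.
I_p = P_in/V_p = 88.744/240 = 0.370 A.

I_p ≈ 0.370 A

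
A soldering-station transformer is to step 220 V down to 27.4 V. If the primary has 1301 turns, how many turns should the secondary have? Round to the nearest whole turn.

N_s/N_p = V_s/V_p, so N_s = 1301 × 27.4/220 = 162.0 ≈ 162 turns.

N_s = 162 turns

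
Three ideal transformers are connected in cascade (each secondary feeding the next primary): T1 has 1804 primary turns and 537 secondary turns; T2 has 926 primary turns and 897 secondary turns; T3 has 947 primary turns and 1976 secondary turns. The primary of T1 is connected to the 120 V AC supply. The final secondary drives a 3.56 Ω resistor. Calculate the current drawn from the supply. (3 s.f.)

Secondary of T1: V = 120.00 × 537/1804 = 35.721 V.
Secondary of T2: V = 35.721 × 897/926 = 34.602 V.
Secondary of T3: V = 34.602 × 1976/947 = 72.200 V.
I_load = 72.200/3.56 = 20.281 A, so P_out = 72.200 × 20.281 = 1464.3 W.
All ideal ⇒ P_in = P_out, so I_supply = 1464.3/120 = 12.2 A.

I_supply ≈ 12.2 A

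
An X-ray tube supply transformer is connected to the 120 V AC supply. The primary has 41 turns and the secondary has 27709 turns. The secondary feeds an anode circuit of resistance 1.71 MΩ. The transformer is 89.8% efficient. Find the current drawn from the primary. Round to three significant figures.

I_p ≈ 35.7 A

V_s = 120 × 27709/41 = 81100 V.
I_s = V_s/R = 81100/(1.71×10^6) = 0.047427 A.
P_out = V_s I_s = 81100 × 0.047427 = 3846.3 W.
P_in = P_out/η = 3846.3/0.898 = 4283.2 W.
I_p = P_in/V_p = 4283.2/120 = 35.7 A.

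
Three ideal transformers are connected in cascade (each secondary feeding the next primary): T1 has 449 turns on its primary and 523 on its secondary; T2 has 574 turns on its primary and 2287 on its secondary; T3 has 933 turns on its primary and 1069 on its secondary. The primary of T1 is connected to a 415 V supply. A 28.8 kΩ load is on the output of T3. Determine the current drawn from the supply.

After T1: V = 415.00 × 523/449 = 483.40 V.
After T2: V = 483.40 × 2287/574 = 1926.0 V.
After T3: V = 1926.0 × 1069/933 = 2206.8 V.
I_load = 2206.8/28800 = 0.076623 A, so P_out = 2206.8 × 0.076623 = 169.09 W.
All ideal ⇒ P_in = P_out, so I_supply = 169.09/415 = 0.407 A.

I_supply ≈ 0.407 A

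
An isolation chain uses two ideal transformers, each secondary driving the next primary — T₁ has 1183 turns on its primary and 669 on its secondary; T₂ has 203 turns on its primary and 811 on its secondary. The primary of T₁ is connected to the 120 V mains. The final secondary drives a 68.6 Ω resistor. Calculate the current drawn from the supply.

After T₁: V = 120.00 × 669/1183 = 67.861 V.
After T₂: V = 67.861 × 811/203 = 271.11 V.
I_load = 271.11/68.6 = 3.9521 A, so P_out = 271.11 × 3.9521 = 1071.4 W.
All ideal ⇒ P_in = P_out, so I_supply = 1071.4/120 = 8.93 A.

I_supply ≈ 8.93 A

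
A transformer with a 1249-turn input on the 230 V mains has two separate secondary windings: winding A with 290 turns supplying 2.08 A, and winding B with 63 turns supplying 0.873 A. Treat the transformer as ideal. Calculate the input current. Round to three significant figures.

V_A = 230 × 290/1249 = 53.403 V; V_B = 230 × 63/1249 = 11.601 V.
P_out = V_A I_A + V_B I_B = 53.403×2.08 + 11.601×0.873 = 111.08 + 10.128 = 121.21 W.
Ideal ⇒ P_in = P_out, so I_in = P_out/V_in = 121.21/230 = 0.527 A.

I_in ≈ 0.527 A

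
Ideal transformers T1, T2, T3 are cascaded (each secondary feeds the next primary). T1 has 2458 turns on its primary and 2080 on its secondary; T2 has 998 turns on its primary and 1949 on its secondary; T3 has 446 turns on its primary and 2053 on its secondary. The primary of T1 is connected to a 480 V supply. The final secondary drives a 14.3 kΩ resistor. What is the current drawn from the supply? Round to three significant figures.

After T1: V = 480.00 × 2080/2458 = 406.18 V.
After T2: V = 406.18 × 1949/998 = 793.24 V.
After T3: V = 793.24 × 2053/446 = 3651.4 V.
I_load = 3651.4/14300 = 0.25534 A, so P_out = 3651.4 × 0.25534 = 932.35 W.
All ideal ⇒ P_in = P_out, so I_supply = 932.35/480 = 1.94 A.

I_supply ≈ 1.94 A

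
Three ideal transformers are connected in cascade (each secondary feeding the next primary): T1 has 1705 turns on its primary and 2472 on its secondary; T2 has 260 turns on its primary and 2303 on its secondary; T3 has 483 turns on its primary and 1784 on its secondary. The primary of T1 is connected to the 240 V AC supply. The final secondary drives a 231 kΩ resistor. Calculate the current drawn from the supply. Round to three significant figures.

I_supply ≈ 2.34 A

Secondary of T1: V = 240.00 × 2472/1705 = 347.96 V.
Secondary of T2: V = 347.96 × 2303/260 = 3082.2 V.
Secondary of T3: V = 3082.2 × 1784/483 = 11384 V.
I_load = 11384/231000 = 0.049282 A, so P_out = 11384 × 0.049282 = 561.04 W.
All ideal ⇒ P_in = P_out, so I_supply = 561.04/240 = 2.34 A.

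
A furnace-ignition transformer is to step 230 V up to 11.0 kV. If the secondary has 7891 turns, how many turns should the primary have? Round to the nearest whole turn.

N_p/N_s = V_p/V_s, so N_p = 7891 × 230/11000 = 165.0 ≈ 165 turns.

N_p = 165 turns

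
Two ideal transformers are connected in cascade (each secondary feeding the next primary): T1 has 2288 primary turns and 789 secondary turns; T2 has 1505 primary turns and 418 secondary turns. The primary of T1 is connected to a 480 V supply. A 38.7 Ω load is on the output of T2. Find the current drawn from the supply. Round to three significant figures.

I_supply ≈ 0.114 A

Secondary of T1: V = 480.00 × 789/2288 = 165.52 V.
Secondary of T2: V = 165.52 × 418/1505 = 45.973 V.
I_load = 45.973/38.7 = 1.1879 A, so P_out = 45.973 × 1.1879 = 54.613 W.
All ideal ⇒ P_in = P_out, so I_supply = 54.613/480 = 0.114 A.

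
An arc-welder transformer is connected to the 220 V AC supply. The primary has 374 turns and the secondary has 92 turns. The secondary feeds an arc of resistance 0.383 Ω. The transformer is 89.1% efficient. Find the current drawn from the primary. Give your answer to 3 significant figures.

I_p ≈ 39.0 A

V_s = 220 × 92/374 = 54.118 V.
I_s = V_s/R = 54.118/0.383 = 141.30 A.
P_out = V_s I_s = 54.118 × 141.30 = 7646.8 W.
P_in = P_out/η = 7646.8/0.891 = 8582.3 W.
I_p = P_in/V_p = 8582.3/220 = 39.0 A.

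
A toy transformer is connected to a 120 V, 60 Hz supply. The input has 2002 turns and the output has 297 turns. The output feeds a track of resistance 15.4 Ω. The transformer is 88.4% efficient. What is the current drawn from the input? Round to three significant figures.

I_in ≈ 0.194 A

V_out = 120 × 297/2002 = 17.802 V.
I_out = V_out/R = 17.802/15.4 = 1.1560 A.
P_out = V_out I_out = 17.802 × 1.1560 = 20.579 W.
P_in = P_out/η = 20.579/0.884 = 23.280 W.
I_in = P_in/V_in = 23.280/120 = 0.194 A.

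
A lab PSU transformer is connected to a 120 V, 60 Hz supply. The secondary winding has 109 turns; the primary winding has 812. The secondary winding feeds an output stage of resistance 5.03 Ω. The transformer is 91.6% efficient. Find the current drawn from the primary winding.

V_s = 120 × 109/812 = 16.108 V.
I_s = V_s/R = 16.108/5.03 = 3.2025 A.
P_out = V_s I_s = 16.108 × 3.2025 = 51.586 W.
P_in = P_out/η = 51.586/0.916 = 56.317 W.
I_p = P_in/V_p = 56.317/120 = 0.469 A.

I_p ≈ 0.469 A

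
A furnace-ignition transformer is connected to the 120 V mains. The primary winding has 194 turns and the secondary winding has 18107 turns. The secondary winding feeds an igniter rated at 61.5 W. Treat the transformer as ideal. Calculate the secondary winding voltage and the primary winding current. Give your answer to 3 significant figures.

V_s ≈ 11200 V, I_p ≈ 0.512 A

V_s = V_p × N_s/N_p = 120 × 18107/194 = 11200 V.
I_s = P/V_s = 61.5/11200 = 0.0054910 A.
I_p = I_s × N_s/N_p = 0.0054910 × 18107/194 = 0.512 A.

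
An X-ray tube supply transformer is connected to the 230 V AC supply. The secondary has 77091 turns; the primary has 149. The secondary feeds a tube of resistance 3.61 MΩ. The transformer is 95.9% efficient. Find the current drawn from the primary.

V_s = 230 × 77091/149 = 119000 V.
I_s = V_s/R = 119000/(3.61×10^6) = 0.032964 A.
P_out = V_s I_s = 119000 × 0.032964 = 3922.7 W.
P_in = P_out/η = 3922.7/0.959 = 4090.4 W.
I_p = P_in/V_p = 4090.4/230 = 17.8 A.

I_p ≈ 17.8 A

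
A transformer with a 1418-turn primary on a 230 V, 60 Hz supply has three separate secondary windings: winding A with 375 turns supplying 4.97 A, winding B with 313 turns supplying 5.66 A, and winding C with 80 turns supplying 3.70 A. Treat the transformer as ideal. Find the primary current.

V_A = 230 × 375/1418 = 60.825 V; V_B = 230 × 313/1418 = 50.769 V; V_C = 230 × 80/1418 = 12.976 V.
P_out = V_A I_A + V_B I_B + V_C I_C = 60.825×4.97 + 50.769×5.66 + 12.976×3.70 = 302.30 + 287.35 + 48.011 = 637.66 W.
Ideal ⇒ P_in = P_out, so I_p = P_out/V_p = 637.66/230 = 2.77 A.

I_p ≈ 2.77 A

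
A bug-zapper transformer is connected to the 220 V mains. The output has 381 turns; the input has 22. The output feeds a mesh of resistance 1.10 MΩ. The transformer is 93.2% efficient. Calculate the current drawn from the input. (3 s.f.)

I_in ≈ 0.0644 A

V_out = 220 × 381/22 = 3810.0 V.
I_out = V_out/R = 3810.0/(1.10×10^6) = 0.0034636 A.
P_out = V_out I_out = 3810.0 × 0.0034636 = 13.196 W.
P_in = P_out/η = 13.196/0.932 = 14.159 W.
I_in = P_in/V_in = 14.159/220 = 0.0644 A.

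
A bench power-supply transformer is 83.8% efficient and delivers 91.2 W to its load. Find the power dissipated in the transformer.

P_in = P_out/η = 91.2/0.838 = 108.831 W.
P_loss = P_in − P_out = 108.831 − 91.2 = 17.6 W.

P_loss ≈ 17.6 W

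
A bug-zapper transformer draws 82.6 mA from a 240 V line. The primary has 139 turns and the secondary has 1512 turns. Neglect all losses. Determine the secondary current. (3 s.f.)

I_s/I_p = N_p/N_s, so I_s = 0.0826 × 139/1512 = 0.00759 A.

I_s ≈ 0.00759 A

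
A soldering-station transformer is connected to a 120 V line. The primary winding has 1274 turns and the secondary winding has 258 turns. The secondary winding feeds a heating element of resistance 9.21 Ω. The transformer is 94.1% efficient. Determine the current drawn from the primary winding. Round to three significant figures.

I_p ≈ 0.568 A

V_s = 120 × 258/1274 = 24.301 V.
I_s = V_s/R = 24.301/9.21 = 2.6386 A.
P_out = V_s I_s = 24.301 × 2.6386 = 64.121 W.
P_in = P_out/η = 64.121/0.941 = 68.142 W.
I_p = P_in/V_p = 68.142/120 = 0.568 A.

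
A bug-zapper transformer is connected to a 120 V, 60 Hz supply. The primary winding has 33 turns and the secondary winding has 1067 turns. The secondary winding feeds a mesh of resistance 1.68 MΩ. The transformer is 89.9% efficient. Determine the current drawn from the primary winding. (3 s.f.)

V_s = 120 × 1067/33 = 3880.0 V.
I_s = V_s/R = 3880.0/(1.68×10^6) = 0.0023095 A.
P_out = V_s I_s = 3880.0 × 0.0023095 = 8.9610 W.
P_in = P_out/η = 8.9610/0.899 = 9.9677 W.
I_p = P_in/V_p = 9.9677/120 = 0.0831 A.

I_p ≈ 0.0831 A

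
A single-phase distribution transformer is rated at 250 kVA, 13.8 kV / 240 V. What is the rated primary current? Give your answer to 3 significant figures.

I_p ≈ 18.1 A

I_p = S/V_p = 250000/13800 = 18.1 A.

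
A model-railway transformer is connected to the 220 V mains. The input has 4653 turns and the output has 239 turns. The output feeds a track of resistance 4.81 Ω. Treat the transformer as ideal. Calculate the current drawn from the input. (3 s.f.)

I_in ≈ 0.121 A

V_out = V_in × N_out/N_in = 220 × 239/4653 = 11.300 V.
I_out = V_out/R = 11.300/4.81 = 2.3493 A.
For an ideal transformer I_in N_in = I_out N_out, so I_in = 2.3493 × 239/4653 = 0.121 A.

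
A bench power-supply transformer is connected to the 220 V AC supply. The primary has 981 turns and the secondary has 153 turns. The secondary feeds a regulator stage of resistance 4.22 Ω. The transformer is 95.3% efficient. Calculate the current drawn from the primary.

I_p ≈ 1.33 A

V_s = 220 × 153/981 = 34.312 V.
I_s = V_s/R = 34.312/4.22 = 8.1308 A.
P_out = V_s I_s = 34.312 × 8.1308 = 278.98 W.
P_in = P_out/η = 278.98/0.953 = 292.74 W.
I_p = P_in/V_p = 292.74/220 = 1.33 A.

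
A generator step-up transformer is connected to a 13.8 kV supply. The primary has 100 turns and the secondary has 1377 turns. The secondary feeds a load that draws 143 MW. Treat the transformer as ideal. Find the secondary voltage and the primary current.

V_s = V_p × N_s/N_p = 13800 × 1377/100 = 190030 V.
I_s = P/V_s = 1.43×10^8/190030 = 752.53 A.
I_p = I_s × N_s/N_p = 752.53 × 1377/100 = 10400 A.

V_s ≈ 190000 V, I_p ≈ 10400 A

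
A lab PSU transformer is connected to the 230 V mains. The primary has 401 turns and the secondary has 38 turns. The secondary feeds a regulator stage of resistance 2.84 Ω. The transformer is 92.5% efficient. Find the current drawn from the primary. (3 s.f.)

V_s = 230 × 38/401 = 21.796 V.
I_s = V_s/R = 21.796/2.84 = 7.6745 A.
P_out = V_s I_s = 21.796 × 7.6745 = 167.27 W.
P_in = P_out/η = 167.27/0.925 = 180.83 W.
I_p = P_in/V_p = 180.83/230 = 0.786 A.

I_p ≈ 0.786 A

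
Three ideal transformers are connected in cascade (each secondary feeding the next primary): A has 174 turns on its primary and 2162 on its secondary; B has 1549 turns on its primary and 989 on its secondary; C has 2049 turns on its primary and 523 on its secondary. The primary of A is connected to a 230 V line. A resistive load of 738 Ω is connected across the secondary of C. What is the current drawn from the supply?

After A: V = 230.00 × 2162/174 = 2857.8 V.
After B: V = 2857.8 × 989/1549 = 1824.6 V.
After C: V = 1824.6 × 523/2049 = 465.74 V.
I_load = 465.74/738 = 0.63108 A, so P_out = 465.74 × 0.63108 = 293.91 W.
All ideal ⇒ P_in = P_out, so I_supply = 293.91/230 = 1.28 A.

I_supply ≈ 1.28 A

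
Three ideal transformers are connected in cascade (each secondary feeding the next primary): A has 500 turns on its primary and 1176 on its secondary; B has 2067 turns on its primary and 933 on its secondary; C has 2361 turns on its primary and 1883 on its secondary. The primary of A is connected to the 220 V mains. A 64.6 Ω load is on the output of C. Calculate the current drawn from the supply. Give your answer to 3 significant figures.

After A: V = 220.00 × 1176/500 = 517.44 V.
After B: V = 517.44 × 933/2067 = 233.56 V.
After C: V = 233.56 × 1883/2361 = 186.28 V.
I_load = 186.28/64.6 = 2.8835 A, so P_out = 186.28 × 2.8835 = 537.13 W.
All ideal ⇒ P_in = P_out, so I_supply = 537.13/220 = 2.44 A.

I_supply ≈ 2.44 A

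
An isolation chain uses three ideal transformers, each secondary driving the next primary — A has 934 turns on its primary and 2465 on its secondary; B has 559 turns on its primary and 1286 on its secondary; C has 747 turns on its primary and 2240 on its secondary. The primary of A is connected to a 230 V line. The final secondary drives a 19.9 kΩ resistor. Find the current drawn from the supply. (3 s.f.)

After A: V = 230.00 × 2465/934 = 607.01 V.
After B: V = 607.01 × 1286/559 = 1396.5 V.
After C: V = 1396.5 × 2240/747 = 4187.5 V.
I_load = 4187.5/19900 = 0.21043 A, so P_out = 4187.5 × 0.21043 = 881.16 W.
All ideal ⇒ P_in = P_out, so I_supply = 881.16/230 = 3.83 A.

I_supply ≈ 3.83 A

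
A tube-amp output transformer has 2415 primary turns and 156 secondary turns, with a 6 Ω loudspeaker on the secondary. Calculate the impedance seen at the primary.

Z_p ≈ 1440 Ω

Z_p = (N_p/N_s)² × Z_s = (2415/156)² × 6 = 1440 Ω.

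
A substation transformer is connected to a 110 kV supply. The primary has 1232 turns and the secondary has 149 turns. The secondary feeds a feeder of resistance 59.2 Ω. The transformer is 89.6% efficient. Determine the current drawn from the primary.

I_p ≈ 30.3 A

V_s = 110000 × 149/1232 = 13304 V.
I_s = V_s/R = 13304/59.2 = 224.72 A.
P_out = V_s I_s = 13304 × 224.72 = 2.9896×10^6 W.
P_in = P_out/η = 2.9896×10^6/0.896 = 3.3366×10^6 W.
I_p = P_in/V_p = 3.3366×10^6/110000 = 30.3 A.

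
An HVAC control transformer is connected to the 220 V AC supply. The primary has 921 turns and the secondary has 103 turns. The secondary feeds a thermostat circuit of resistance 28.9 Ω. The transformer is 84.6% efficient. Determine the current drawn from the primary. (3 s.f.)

I_p ≈ 0.113 A

V_s = 220 × 103/921 = 24.604 V.
I_s = V_s/R = 24.604/28.9 = 0.85134 A.
P_out = V_s I_s = 24.604 × 0.85134 = 20.946 W.
P_in = P_out/η = 20.946/0.846 = 24.759 W.
I_p = P_in/V_p = 24.759/220 = 0.113 A.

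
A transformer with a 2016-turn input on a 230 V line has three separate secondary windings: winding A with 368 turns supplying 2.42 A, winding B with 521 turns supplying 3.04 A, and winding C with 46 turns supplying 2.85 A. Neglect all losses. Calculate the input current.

I_in ≈ 1.29 A

V_A = 230 × 368/2016 = 41.984 V; V_B = 230 × 521/2016 = 59.439 V; V_C = 230 × 46/2016 = 5.2480 V.
P_out = V_A I_A + V_B I_B + V_C I_C = 41.984×2.42 + 59.439×3.04 + 5.2480×2.85 = 101.60 + 180.70 + 14.957 = 297.25 W.
Ideal ⇒ P_in = P_out, so I_in = P_out/V_in = 297.25/230 = 1.29 A.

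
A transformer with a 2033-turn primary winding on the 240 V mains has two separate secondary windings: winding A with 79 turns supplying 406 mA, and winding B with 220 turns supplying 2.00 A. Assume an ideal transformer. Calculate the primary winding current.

V_A = 240 × 79/2033 = 9.3261 V; V_B = 240 × 220/2033 = 25.971 V.
P_out = V_A I_A + V_B I_B = 9.3261×0.406 + 25.971×2.00 = 3.7864 + 51.943 = 55.729 W.
Ideal ⇒ P_in = P_out, so I_p = P_out/V_p = 55.729/240 = 0.232 A.

I_p ≈ 0.232 A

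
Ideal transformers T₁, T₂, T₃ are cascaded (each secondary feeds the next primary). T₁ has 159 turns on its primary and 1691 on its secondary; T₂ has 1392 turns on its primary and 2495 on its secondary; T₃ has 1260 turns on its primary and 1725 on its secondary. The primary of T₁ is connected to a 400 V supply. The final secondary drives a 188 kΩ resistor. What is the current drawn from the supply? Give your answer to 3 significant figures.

After T₁: V = 400.00 × 1691/159 = 4254.1 V.
After T₂: V = 4254.1 × 2495/1392 = 7625.0 V.
After T₃: V = 7625.0 × 1725/1260 = 10439 V.
I_load = 10439/188000 = 0.055526 A, so P_out = 10439 × 0.055526 = 579.64 W.
All ideal ⇒ P_in = P_out, so I_supply = 579.64/400 = 1.45 A.

I_supply ≈ 1.45 A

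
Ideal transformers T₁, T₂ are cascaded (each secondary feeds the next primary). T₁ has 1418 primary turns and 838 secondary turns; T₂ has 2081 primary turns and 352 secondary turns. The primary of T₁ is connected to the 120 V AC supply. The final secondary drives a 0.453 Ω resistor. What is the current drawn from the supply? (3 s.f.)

I_supply ≈ 2.65 A

After T₁: V = 120.00 × 838/1418 = 70.917 V.
After T₂: V = 70.917 × 352/2081 = 11.996 V.
I_load = 11.996/0.453 = 26.480 A, so P_out = 11.996 × 26.480 = 317.64 W.
All ideal ⇒ P_in = P_out, so I_supply = 317.64/120 = 2.65 A.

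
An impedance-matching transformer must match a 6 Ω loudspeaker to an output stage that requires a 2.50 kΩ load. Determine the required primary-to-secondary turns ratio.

N_p/N_s ≈ 20.4

Z_p/Z_s = (N_p/N_s)², so N_p/N_s = √(2500/6) = √417 = 20.4.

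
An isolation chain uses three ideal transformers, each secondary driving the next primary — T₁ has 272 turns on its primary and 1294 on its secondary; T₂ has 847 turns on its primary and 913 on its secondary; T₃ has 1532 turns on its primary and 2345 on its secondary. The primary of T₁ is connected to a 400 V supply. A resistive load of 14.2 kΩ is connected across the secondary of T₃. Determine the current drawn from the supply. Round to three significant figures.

Secondary of T₁: V = 400.00 × 1294/272 = 1902.9 V.
Secondary of T₂: V = 1902.9 × 913/847 = 2051.2 V.
Secondary of T₃: V = 2051.2 × 2345/1532 = 3139.8 V.
I_load = 3139.8/14200 = 0.22111 A, so P_out = 3139.8 × 0.22111 = 694.23 W.
All ideal ⇒ P_in = P_out, so I_supply = 694.23/400 = 1.74 A.

I_supply ≈ 1.74 A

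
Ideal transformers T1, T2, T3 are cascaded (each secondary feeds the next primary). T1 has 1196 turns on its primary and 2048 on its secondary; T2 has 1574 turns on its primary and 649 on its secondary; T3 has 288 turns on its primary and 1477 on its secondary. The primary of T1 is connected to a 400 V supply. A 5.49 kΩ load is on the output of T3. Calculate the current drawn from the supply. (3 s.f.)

After T1: V = 400.00 × 2048/1196 = 684.95 V.
After T2: V = 684.95 × 649/1574 = 282.42 V.
After T3: V = 282.42 × 1477/288 = 1448.4 V.
I_load = 1448.4/5490 = 0.26382 A, so P_out = 1448.4 × 0.26382 = 382.12 W.
All ideal ⇒ P_in = P_out, so I_supply = 382.12/400 = 0.955 A.

I_supply ≈ 0.955 A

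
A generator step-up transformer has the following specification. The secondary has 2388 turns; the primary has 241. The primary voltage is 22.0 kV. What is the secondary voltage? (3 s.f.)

V_s/V_p = N_s/N_p, so V_s = 22000 × 2388/241 = 218000 V.

V_s ≈ 218000 V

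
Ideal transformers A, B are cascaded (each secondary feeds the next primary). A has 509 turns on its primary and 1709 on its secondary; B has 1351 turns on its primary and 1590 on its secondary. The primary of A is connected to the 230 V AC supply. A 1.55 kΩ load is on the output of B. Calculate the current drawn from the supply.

Secondary of A: V = 230.00 × 1709/509 = 772.24 V.
Secondary of B: V = 772.24 × 1590/1351 = 908.85 V.
I_load = 908.85/1550 = 0.58636 A, so P_out = 908.85 × 0.58636 = 532.91 W.
All ideal ⇒ P_in = P_out, so I_supply = 532.91/230 = 2.32 A.

I_supply ≈ 2.32 A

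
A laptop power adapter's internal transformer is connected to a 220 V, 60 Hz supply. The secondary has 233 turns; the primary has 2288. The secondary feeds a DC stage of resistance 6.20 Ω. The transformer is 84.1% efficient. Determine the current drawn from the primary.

V_s = 220 × 233/2288 = 22.404 V.
I_s = V_s/R = 22.404/6.20 = 3.6135 A.
P_out = V_s I_s = 22.404 × 3.6135 = 80.957 W.
P_in = P_out/η = 80.957/0.841 = 96.263 W.
I_p = P_in/V_p = 96.263/220 = 0.438 A.

I_p ≈ 0.438 A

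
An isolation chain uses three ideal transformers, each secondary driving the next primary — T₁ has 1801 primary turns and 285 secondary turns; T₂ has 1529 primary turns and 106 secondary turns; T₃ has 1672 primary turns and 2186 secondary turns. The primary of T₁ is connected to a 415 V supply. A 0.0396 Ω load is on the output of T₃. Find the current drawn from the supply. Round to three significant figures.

After T₁: V = 415.00 × 285/1801 = 65.672 V.
After T₂: V = 65.672 × 106/1529 = 4.5528 V.
After T₃: V = 4.5528 × 2186/1672 = 5.9524 V.
I_load = 5.9524/0.0396 = 150.31 A, so P_out = 5.9524 × 150.31 = 894.72 W.
All ideal ⇒ P_in = P_out, so I_supply = 894.72/415 = 2.16 A.

I_supply ≈ 2.16 A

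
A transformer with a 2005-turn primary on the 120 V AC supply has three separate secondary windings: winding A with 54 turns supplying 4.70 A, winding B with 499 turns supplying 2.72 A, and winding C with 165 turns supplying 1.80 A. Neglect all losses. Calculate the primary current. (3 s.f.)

V_A = 120 × 54/2005 = 3.2319 V; V_B = 120 × 499/2005 = 29.865 V; V_C = 120 × 165/2005 = 9.8753 V.
P_out = V_A I_A + V_B I_B + V_C I_C = 3.2319×4.70 + 29.865×2.72 + 9.8753×1.80 = 15.190 + 81.234 + 17.776 = 114.20 W.
Ideal ⇒ P_in = P_out, so I_p = P_out/V_p = 114.20/120 = 0.952 A.

I_p ≈ 0.952 A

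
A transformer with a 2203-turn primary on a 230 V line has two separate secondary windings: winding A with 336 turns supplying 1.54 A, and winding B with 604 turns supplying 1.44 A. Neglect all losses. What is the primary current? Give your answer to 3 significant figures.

I_p ≈ 0.630 A

V_A = 230 × 336/2203 = 35.079 V; V_B = 230 × 604/2203 = 63.059 V.
P_out = V_A I_A + V_B I_B = 35.079×1.54 + 63.059×1.44 = 54.022 + 90.806 = 144.83 W.
Ideal ⇒ P_in = P_out, so I_p = P_out/V_p = 144.83/230 = 0.630 A.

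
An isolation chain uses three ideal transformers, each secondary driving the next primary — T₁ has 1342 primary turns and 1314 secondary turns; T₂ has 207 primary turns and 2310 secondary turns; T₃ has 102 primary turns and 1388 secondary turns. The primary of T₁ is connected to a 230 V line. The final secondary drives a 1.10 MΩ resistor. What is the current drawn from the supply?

I_supply ≈ 4.62 A

After T₁: V = 230.00 × 1314/1342 = 225.20 V.
After T₂: V = 225.20 × 2310/207 = 2513.1 V.
After T₃: V = 2513.1 × 1388/102 = 34198 V.
I_load = 34198/(1.10×10^6) = 0.031089 A, so P_out = 34198 × 0.031089 = 1063.2 W.
All ideal ⇒ P_in = P_out, so I_supply = 1063.2/230 = 4.62 A.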